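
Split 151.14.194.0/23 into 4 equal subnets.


New prefix = 23 + 2 = 25
Each subnet has 128 addresses
  151.14.194.0/25
  151.14.194.128/25
  151.14.195.0/25
  151.14.195.128/25
Subnets: 151.14.194.0/25, 151.14.194.128/25, 151.14.195.0/25, 151.14.195.128/25


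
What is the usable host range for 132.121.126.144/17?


Network: 132.121.0.0
Broadcast: 132.121.127.255
First usable = network + 1
Last usable = broadcast - 1
Range: 132.121.0.1 to 132.121.127.254


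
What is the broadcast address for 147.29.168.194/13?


Network: 147.24.0.0/13
Host bits = 19
Set all host bits to 1:
Broadcast: 147.31.255.255


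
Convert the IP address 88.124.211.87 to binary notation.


88 = 01011000
124 = 01111100
211 = 11010011
87 = 01010111
Binary: 01011000.01111100.11010011.01010111


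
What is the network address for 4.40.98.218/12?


IP:   00000100.00101000.01100010.11011010
Mask: 11111111.11110000.00000000.00000000
AND operation:
Net:  00000100.00100000.00000000.00000000
Network: 4.32.0.0/12


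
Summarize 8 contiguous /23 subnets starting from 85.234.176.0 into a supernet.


Original prefix: /23
Number of subnets: 8 = 2^3
New prefix = 23 - 3 = 20
Supernet: 85.234.176.0/20


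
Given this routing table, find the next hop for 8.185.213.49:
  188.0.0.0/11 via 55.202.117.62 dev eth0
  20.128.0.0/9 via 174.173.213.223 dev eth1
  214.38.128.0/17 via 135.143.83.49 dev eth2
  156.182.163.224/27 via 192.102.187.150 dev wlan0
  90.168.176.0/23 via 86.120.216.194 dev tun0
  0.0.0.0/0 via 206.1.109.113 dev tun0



Longest prefix match for 8.185.213.49:
  /11 188.0.0.0: no
  /9 20.128.0.0: no
  /17 214.38.128.0: no
  /27 156.182.163.224: no
  /23 90.168.176.0: no
  /0 0.0.0.0: MATCH
Selected: next-hop 206.1.109.113 via tun0 (matched /0)


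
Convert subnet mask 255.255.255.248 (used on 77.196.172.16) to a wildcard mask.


Subnet mask: 255.255.255.248
Wildcard = 255.255.255.255 - subnet mask
255 - 255 = 0
255 - 255 = 0
255 - 255 = 0
255 - 248 = 7
Wildcard: 0.0.0.7


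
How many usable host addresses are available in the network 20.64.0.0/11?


Host bits = 32 - 11 = 21
Total addresses = 2^21 = 2097152
Usable = total - 2 (network and broadcast)
Usable hosts: 2097150


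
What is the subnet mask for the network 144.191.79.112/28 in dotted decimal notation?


/28 means 28 network bits, 4 host bits
Binary: 11111111111111111111111111110000
Mask: 255.255.255.240


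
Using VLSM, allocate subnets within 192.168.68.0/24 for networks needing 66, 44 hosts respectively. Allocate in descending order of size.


66 hosts -> /25 (126 usable): 192.168.68.0/25
44 hosts -> /26 (62 usable): 192.168.68.128/26
Allocation: 192.168.68.0/25 (66 hosts, 126 usable); 192.168.68.128/26 (44 hosts, 62 usable)


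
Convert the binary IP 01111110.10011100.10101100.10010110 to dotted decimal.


01111110 = 126
10011100 = 156
10101100 = 172
10010110 = 150
IP: 126.156.172.150


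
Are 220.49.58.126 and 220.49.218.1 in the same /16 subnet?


Mask: 255.255.0.0
220.49.58.126 AND mask = 220.49.0.0
220.49.218.1 AND mask = 220.49.0.0
Yes, same subnet (220.49.0.0)


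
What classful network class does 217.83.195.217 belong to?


First octet: 217
Binary: 11011001
110xxxxx -> Class C (192-223)
Class C, default mask 255.255.255.0 (/24)


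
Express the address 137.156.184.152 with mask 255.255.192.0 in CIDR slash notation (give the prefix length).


Binary: 11111111.11111111.11000000.00000000
Count leading 1s
Prefix: /18


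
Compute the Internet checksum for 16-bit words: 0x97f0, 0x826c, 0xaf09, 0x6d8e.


Sum all words (with carry folding):
+ 0x97f0 = 0x97f0
+ 0x826c = 0x1a5d
+ 0xaf09 = 0xc966
+ 0x6d8e = 0x36f5
One's complement: ~0x36f5
Checksum = 0xc90a


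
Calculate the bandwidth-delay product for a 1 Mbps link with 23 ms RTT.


BDP = bandwidth * RTT
= 1 Mbps * 23 ms
= 1 * 1e6 * 23 / 1000 bits
= 23000 bits
= 2875 bytes
= 2.8076 KB
BDP = 23000 bits (2875 bytes)


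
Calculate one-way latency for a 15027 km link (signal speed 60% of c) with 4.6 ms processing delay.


Speed = 0.6 * 3e5 km/s = 180000 km/s
Propagation delay = 15027 / 180000 = 0.0835 s = 83.4833 ms
Processing delay = 4.6 ms
Total one-way latency = 88.0833 ms


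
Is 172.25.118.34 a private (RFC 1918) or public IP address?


RFC 1918 private ranges:
  10.0.0.0/8 (10.0.0.0 - 10.255.255.255)
  172.16.0.0/12 (172.16.0.0 - 172.31.255.255)
  192.168.0.0/16 (192.168.0.0 - 192.168.255.255)
Private (in 172.16.0.0/12)


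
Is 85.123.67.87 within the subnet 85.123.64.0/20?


Subnet network: 85.123.64.0
Test IP AND mask: 85.123.64.0
Yes, 85.123.67.87 is in 85.123.64.0/20


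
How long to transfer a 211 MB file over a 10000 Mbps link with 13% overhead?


Effective throughput = 10000 * (1 - 13/100) = 8700 Mbps
File size in Mb = 211 * 8 = 1688 Mb
Time = 1688 / 8700
Time = 0.194 seconds


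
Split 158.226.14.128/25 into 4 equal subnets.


New prefix = 25 + 2 = 27
Each subnet has 32 addresses
  158.226.14.128/27
  158.226.14.160/27
  158.226.14.192/27
  158.226.14.224/27
Subnets: 158.226.14.128/27, 158.226.14.160/27, 158.226.14.192/27, 158.226.14.224/27


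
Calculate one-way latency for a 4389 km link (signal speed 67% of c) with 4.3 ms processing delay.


Speed = 0.67 * 3e5 km/s = 201000 km/s
Propagation delay = 4389 / 201000 = 0.0218 s = 21.8358 ms
Processing delay = 4.3 ms
Total one-way latency = 26.1358 ms


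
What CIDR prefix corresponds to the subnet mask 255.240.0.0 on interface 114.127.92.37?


Binary: 11111111.11110000.00000000.00000000
Count leading 1s
Prefix: /12


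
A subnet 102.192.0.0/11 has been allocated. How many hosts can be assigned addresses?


Host bits = 32 - 11 = 21
Total addresses = 2^21 = 2097152
Usable = total - 2 (network and broadcast)
Usable hosts: 2097150


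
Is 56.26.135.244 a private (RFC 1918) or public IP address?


RFC 1918 private ranges:
  10.0.0.0/8 (10.0.0.0 - 10.255.255.255)
  172.16.0.0/12 (172.16.0.0 - 172.31.255.255)
  192.168.0.0/16 (192.168.0.0 - 192.168.255.255)
Public (not in any RFC 1918 range)


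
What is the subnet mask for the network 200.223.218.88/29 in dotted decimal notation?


/29 means 29 network bits, 3 host bits
Binary: 11111111111111111111111111111000
Mask: 255.255.255.248


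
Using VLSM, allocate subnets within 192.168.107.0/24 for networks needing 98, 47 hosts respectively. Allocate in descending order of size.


98 hosts -> /25 (126 usable): 192.168.107.0/25
47 hosts -> /26 (62 usable): 192.168.107.128/26
Allocation: 192.168.107.0/25 (98 hosts, 126 usable); 192.168.107.128/26 (47 hosts, 62 usable)


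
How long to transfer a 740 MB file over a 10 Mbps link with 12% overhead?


Effective throughput = 10 * (1 - 12/100) = 8.8 Mbps
File size in Mb = 740 * 8 = 5920 Mb
Time = 5920 / 8.8
Time = 672.7273 seconds


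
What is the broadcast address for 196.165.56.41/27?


Network: 196.165.56.32/27
Host bits = 5
Set all host bits to 1:
Broadcast: 196.165.56.63


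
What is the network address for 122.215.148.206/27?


IP:   01111010.11010111.10010100.11001110
Mask: 11111111.11111111.11111111.11100000
AND operation:
Net:  01111010.11010111.10010100.11000000
Network: 122.215.148.192/27


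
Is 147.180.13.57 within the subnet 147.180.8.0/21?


Subnet network: 147.180.8.0
Test IP AND mask: 147.180.8.0
Yes, 147.180.13.57 is in 147.180.8.0/21


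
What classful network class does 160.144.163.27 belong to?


First octet: 160
Binary: 10100000
10xxxxxx -> Class B (128-191)
Class B, default mask 255.255.0.0 (/16)


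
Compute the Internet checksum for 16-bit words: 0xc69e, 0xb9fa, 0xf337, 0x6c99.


Sum all words (with carry folding):
+ 0xc69e = 0xc69e
+ 0xb9fa = 0x8099
+ 0xf337 = 0x73d1
+ 0x6c99 = 0xe06a
One's complement: ~0xe06a
Checksum = 0x1f95


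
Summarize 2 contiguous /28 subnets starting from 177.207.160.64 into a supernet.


Original prefix: /28
Number of subnets: 2 = 2^1
New prefix = 28 - 1 = 27
Supernet: 177.207.160.64/27


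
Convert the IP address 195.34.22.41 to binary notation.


195 = 11000011
34 = 00100010
22 = 00010110
41 = 00101001
Binary: 11000011.00100010.00010110.00101001


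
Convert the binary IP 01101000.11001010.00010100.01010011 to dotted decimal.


01101000 = 104
11001010 = 202
00010100 = 20
01010011 = 83
IP: 104.202.20.83


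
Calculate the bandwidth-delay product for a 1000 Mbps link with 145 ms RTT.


BDP = bandwidth * RTT
= 1000 Mbps * 145 ms
= 1000 * 1e6 * 145 / 1000 bits
= 145000000 bits
= 18125000 bytes
= 17700.1953 KB
BDP = 145000000 bits (18125000 bytes)


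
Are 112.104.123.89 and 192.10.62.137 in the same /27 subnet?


Mask: 255.255.255.224
112.104.123.89 AND mask = 112.104.123.64
192.10.62.137 AND mask = 192.10.62.128
No, different subnets (112.104.123.64 vs 192.10.62.128)


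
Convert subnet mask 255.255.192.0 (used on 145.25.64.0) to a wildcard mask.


Subnet mask: 255.255.192.0
Wildcard = 255.255.255.255 - subnet mask
255 - 255 = 0
255 - 255 = 0
255 - 192 = 63
255 - 0 = 255
Wildcard: 0.0.63.255


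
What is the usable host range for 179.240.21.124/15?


Network: 179.240.0.0
Broadcast: 179.241.255.255
First usable = network + 1
Last usable = broadcast - 1
Range: 179.240.0.1 to 179.241.255.254


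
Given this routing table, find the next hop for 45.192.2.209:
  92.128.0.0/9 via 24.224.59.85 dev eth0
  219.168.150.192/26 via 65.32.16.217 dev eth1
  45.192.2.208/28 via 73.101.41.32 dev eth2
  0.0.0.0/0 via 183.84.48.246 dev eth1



Longest prefix match for 45.192.2.209:
  /9 92.128.0.0: no
  /26 219.168.150.192: no
  /28 45.192.2.208: MATCH
  /0 0.0.0.0: MATCH
Selected: next-hop 73.101.41.32 via eth2 (matched /28)


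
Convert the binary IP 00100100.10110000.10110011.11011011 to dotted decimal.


00100100 = 36
10110000 = 176
10110011 = 179
11011011 = 219
IP: 36.176.179.219


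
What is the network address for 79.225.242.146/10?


IP:   01001111.11100001.11110010.10010010
Mask: 11111111.11000000.00000000.00000000
AND operation:
Net:  01001111.11000000.00000000.00000000
Network: 79.192.0.0/10


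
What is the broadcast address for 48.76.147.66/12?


Network: 48.64.0.0/12
Host bits = 20
Set all host bits to 1:
Broadcast: 48.79.255.255


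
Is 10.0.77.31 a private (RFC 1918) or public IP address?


RFC 1918 private ranges:
  10.0.0.0/8 (10.0.0.0 - 10.255.255.255)
  172.16.0.0/12 (172.16.0.0 - 172.31.255.255)
  192.168.0.0/16 (192.168.0.0 - 192.168.255.255)
Private (in 10.0.0.0/8)


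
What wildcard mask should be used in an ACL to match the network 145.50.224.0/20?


Subnet mask: 255.255.240.0
Wildcard = 255.255.255.255 - subnet mask
255 - 255 = 0
255 - 255 = 0
255 - 240 = 15
255 - 0 = 255
Wildcard: 0.0.15.255


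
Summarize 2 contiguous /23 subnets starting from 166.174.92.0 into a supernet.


Original prefix: /23
Number of subnets: 2 = 2^1
New prefix = 23 - 1 = 22
Supernet: 166.174.92.0/22


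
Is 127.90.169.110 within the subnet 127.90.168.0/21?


Subnet network: 127.90.168.0
Test IP AND mask: 127.90.168.0
Yes, 127.90.169.110 is in 127.90.168.0/21


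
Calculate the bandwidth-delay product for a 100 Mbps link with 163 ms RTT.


BDP = bandwidth * RTT
= 100 Mbps * 163 ms
= 100 * 1e6 * 163 / 1000 bits
= 16300000 bits
= 2037500 bytes
= 1989.7461 KB
BDP = 16300000 bits (2037500 bytes)


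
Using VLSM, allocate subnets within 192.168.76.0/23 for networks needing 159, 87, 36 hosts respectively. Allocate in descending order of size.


159 hosts -> /24 (254 usable): 192.168.76.0/24
87 hosts -> /25 (126 usable): 192.168.77.0/25
36 hosts -> /26 (62 usable): 192.168.77.128/26
Allocation: 192.168.76.0/24 (159 hosts, 254 usable); 192.168.77.0/25 (87 hosts, 126 usable); 192.168.77.128/26 (36 hosts, 62 usable)


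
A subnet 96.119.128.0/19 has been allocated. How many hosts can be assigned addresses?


Host bits = 32 - 19 = 13
Total addresses = 2^13 = 8192
Usable = total - 2 (network and broadcast)
Usable hosts: 8190


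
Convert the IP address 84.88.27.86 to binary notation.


84 = 01010100
88 = 01011000
27 = 00011011
86 = 01010110
Binary: 01010100.01011000.00011011.01010110


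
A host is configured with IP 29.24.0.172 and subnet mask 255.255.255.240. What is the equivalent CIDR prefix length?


Binary: 11111111.11111111.11111111.11110000
Count leading 1s
Prefix: /28


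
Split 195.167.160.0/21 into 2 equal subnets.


New prefix = 21 + 1 = 22
Each subnet has 1024 addresses
  195.167.160.0/22
  195.167.164.0/22
Subnets: 195.167.160.0/22, 195.167.164.0/22


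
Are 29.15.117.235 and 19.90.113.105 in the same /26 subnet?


Mask: 255.255.255.192
29.15.117.235 AND mask = 29.15.117.192
19.90.113.105 AND mask = 19.90.113.64
No, different subnets (29.15.117.192 vs 19.90.113.64)


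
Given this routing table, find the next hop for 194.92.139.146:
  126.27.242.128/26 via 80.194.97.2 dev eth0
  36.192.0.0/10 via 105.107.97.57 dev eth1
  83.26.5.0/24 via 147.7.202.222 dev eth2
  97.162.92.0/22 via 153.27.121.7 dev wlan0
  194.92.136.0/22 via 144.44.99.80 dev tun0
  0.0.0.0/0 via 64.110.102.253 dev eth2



Longest prefix match for 194.92.139.146:
  /26 126.27.242.128: no
  /10 36.192.0.0: no
  /24 83.26.5.0: no
  /22 97.162.92.0: no
  /22 194.92.136.0: MATCH
  /0 0.0.0.0: MATCH
Selected: next-hop 144.44.99.80 via tun0 (matched /22)


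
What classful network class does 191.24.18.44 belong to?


First octet: 191
Binary: 10111111
10xxxxxx -> Class B (128-191)
Class B, default mask 255.255.0.0 (/16)


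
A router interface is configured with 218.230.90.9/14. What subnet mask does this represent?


/14 means 14 network bits, 18 host bits
Binary: 11111111111111000000000000000000
Mask: 255.252.0.0


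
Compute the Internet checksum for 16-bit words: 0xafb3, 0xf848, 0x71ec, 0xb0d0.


Sum all words (with carry folding):
+ 0xafb3 = 0xafb3
+ 0xf848 = 0xa7fc
+ 0x71ec = 0x19e9
+ 0xb0d0 = 0xcab9
One's complement: ~0xcab9
Checksum = 0x3546


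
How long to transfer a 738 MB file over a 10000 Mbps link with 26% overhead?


Effective throughput = 10000 * (1 - 26/100) = 7400 Mbps
File size in Mb = 738 * 8 = 5904 Mb
Time = 5904 / 7400
Time = 0.7978 seconds


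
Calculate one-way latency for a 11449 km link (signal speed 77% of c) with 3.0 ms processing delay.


Speed = 0.77 * 3e5 km/s = 231000 km/s
Propagation delay = 11449 / 231000 = 0.0496 s = 49.5628 ms
Processing delay = 3.0 ms
Total one-way latency = 52.5628 ms


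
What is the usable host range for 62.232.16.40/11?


Network: 62.224.0.0
Broadcast: 62.255.255.255
First usable = network + 1
Last usable = broadcast - 1
Range: 62.224.0.1 to 62.255.255.254


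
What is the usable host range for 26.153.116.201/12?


Network: 26.144.0.0
Broadcast: 26.159.255.255
First usable = network + 1
Last usable = broadcast - 1
Range: 26.144.0.1 to 26.159.255.254


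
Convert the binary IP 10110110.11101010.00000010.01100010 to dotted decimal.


10110110 = 182
11101010 = 234
00000010 = 2
01100010 = 98
IP: 182.234.2.98


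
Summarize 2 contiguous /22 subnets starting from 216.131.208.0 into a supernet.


Original prefix: /22
Number of subnets: 2 = 2^1
New prefix = 22 - 1 = 21
Supernet: 216.131.208.0/21


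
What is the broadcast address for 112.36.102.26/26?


Network: 112.36.102.0/26
Host bits = 6
Set all host bits to 1:
Broadcast: 112.36.102.63


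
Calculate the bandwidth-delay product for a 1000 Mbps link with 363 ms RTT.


BDP = bandwidth * RTT
= 1000 Mbps * 363 ms
= 1000 * 1e6 * 363 / 1000 bits
= 363000000 bits
= 45375000 bytes
= 44311.5234 KB
BDP = 363000000 bits (45375000 bytes)


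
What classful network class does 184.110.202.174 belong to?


First octet: 184
Binary: 10111000
10xxxxxx -> Class B (128-191)
Class B, default mask 255.255.0.0 (/16)


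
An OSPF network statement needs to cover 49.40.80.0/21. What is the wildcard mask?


Subnet mask: 255.255.248.0
Wildcard = 255.255.255.255 - subnet mask
255 - 255 = 0
255 - 255 = 0
255 - 248 = 7
255 - 0 = 255
Wildcard: 0.0.7.255


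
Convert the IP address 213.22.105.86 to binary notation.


213 = 11010101
22 = 00010110
105 = 01101001
86 = 01010110
Binary: 11010101.00010110.01101001.01010110


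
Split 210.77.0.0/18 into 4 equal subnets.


New prefix = 18 + 2 = 20
Each subnet has 4096 addresses
  210.77.0.0/20
  210.77.16.0/20
  210.77.32.0/20
  210.77.48.0/20
Subnets: 210.77.0.0/20, 210.77.16.0/20, 210.77.32.0/20, 210.77.48.0/20


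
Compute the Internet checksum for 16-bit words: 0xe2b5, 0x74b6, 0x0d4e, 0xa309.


Sum all words (with carry folding):
+ 0xe2b5 = 0xe2b5
+ 0x74b6 = 0x576c
+ 0x0d4e = 0x64ba
+ 0xa309 = 0x07c4
One's complement: ~0x07c4
Checksum = 0xf83b


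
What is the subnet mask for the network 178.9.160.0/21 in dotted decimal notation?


/21 means 21 network bits, 11 host bits
Binary: 11111111111111111111100000000000
Mask: 255.255.248.0


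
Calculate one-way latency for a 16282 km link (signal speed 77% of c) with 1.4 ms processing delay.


Speed = 0.77 * 3e5 km/s = 231000 km/s
Propagation delay = 16282 / 231000 = 0.0705 s = 70.4848 ms
Processing delay = 1.4 ms
Total one-way latency = 71.8848 ms


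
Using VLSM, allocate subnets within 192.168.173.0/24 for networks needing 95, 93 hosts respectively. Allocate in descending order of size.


95 hosts -> /25 (126 usable): 192.168.173.0/25
93 hosts -> /25 (126 usable): 192.168.173.128/25
Allocation: 192.168.173.0/25 (95 hosts, 126 usable); 192.168.173.128/25 (93 hosts, 126 usable)


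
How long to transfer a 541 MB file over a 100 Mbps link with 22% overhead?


Effective throughput = 100 * (1 - 22/100) = 78 Mbps
File size in Mb = 541 * 8 = 4328 Mb
Time = 4328 / 78
Time = 55.4872 seconds


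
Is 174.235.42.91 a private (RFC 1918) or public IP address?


RFC 1918 private ranges:
  10.0.0.0/8 (10.0.0.0 - 10.255.255.255)
  172.16.0.0/12 (172.16.0.0 - 172.31.255.255)
  192.168.0.0/16 (192.168.0.0 - 192.168.255.255)
Public (not in any RFC 1918 range)


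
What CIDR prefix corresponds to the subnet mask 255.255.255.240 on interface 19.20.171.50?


Binary: 11111111.11111111.11111111.11110000
Count leading 1s
Prefix: /28


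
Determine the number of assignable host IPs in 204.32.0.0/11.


Host bits = 32 - 11 = 21
Total addresses = 2^21 = 2097152
Usable = total - 2 (network and broadcast)
Usable hosts: 2097150


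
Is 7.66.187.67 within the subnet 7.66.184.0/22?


Subnet network: 7.66.184.0
Test IP AND mask: 7.66.184.0
Yes, 7.66.187.67 is in 7.66.184.0/22


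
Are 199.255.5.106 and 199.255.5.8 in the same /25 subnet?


Mask: 255.255.255.128
199.255.5.106 AND mask = 199.255.5.0
199.255.5.8 AND mask = 199.255.5.0
Yes, same subnet (199.255.5.0)


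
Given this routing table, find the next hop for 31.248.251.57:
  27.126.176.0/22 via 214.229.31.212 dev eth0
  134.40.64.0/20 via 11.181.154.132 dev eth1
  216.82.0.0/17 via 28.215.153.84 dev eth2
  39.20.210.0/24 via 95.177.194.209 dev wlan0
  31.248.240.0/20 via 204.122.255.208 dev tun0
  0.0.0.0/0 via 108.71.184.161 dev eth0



Longest prefix match for 31.248.251.57:
  /22 27.126.176.0: no
  /20 134.40.64.0: no
  /17 216.82.0.0: no
  /24 39.20.210.0: no
  /20 31.248.240.0: MATCH
  /0 0.0.0.0: MATCH
Selected: next-hop 204.122.255.208 via tun0 (matched /20)


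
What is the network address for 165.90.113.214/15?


IP:   10100101.01011010.01110001.11010110
Mask: 11111111.11111110.00000000.00000000
AND operation:
Net:  10100101.01011010.00000000.00000000
Network: 165.90.0.0/15


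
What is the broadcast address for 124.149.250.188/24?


Network: 124.149.250.0/24
Host bits = 8
Set all host bits to 1:
Broadcast: 124.149.250.255


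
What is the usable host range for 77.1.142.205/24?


Network: 77.1.142.0
Broadcast: 77.1.142.255
First usable = network + 1
Last usable = broadcast - 1
Range: 77.1.142.1 to 77.1.142.254


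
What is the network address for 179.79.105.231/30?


IP:   10110011.01001111.01101001.11100111
Mask: 11111111.11111111.11111111.11111100
AND operation:
Net:  10110011.01001111.01101001.11100100
Network: 179.79.105.228/30


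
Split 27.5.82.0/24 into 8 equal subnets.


New prefix = 24 + 3 = 27
Each subnet has 32 addresses
  27.5.82.0/27
  27.5.82.32/27
  27.5.82.64/27
  27.5.82.96/27
  27.5.82.128/27
  27.5.82.160/27
  27.5.82.192/27
  27.5.82.224/27
Subnets: 27.5.82.0/27, 27.5.82.32/27, 27.5.82.64/27, 27.5.82.96/27, 27.5.82.128/27, 27.5.82.160/27, 27.5.82.192/27, 27.5.82.224/27


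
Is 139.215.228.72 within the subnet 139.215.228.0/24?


Subnet network: 139.215.228.0
Test IP AND mask: 139.215.228.0
Yes, 139.215.228.72 is in 139.215.228.0/24


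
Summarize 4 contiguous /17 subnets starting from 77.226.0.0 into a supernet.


Original prefix: /17
Number of subnets: 4 = 2^2
New prefix = 17 - 2 = 15
Supernet: 77.226.0.0/15


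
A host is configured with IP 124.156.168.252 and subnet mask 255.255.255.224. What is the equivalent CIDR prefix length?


Binary: 11111111.11111111.11111111.11100000
Count leading 1s
Prefix: /27


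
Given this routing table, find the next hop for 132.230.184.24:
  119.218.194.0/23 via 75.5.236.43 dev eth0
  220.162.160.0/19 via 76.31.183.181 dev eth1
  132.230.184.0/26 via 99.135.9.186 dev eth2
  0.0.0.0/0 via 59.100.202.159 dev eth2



Longest prefix match for 132.230.184.24:
  /23 119.218.194.0: no
  /19 220.162.160.0: no
  /26 132.230.184.0: MATCH
  /0 0.0.0.0: MATCH
Selected: next-hop 99.135.9.186 via eth2 (matched /26)


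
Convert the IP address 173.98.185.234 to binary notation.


173 = 10101101
98 = 01100010
185 = 10111001
234 = 11101010
Binary: 10101101.01100010.10111001.11101010


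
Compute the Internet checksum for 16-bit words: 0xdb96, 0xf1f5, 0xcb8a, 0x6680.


Sum all words (with carry folding):
+ 0xdb96 = 0xdb96
+ 0xf1f5 = 0xcd8c
+ 0xcb8a = 0x9917
+ 0x6680 = 0xff97
One's complement: ~0xff97
Checksum = 0x0068


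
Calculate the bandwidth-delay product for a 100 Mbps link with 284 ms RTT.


BDP = bandwidth * RTT
= 100 Mbps * 284 ms
= 100 * 1e6 * 284 / 1000 bits
= 28400000 bits
= 3550000 bytes
= 3466.7969 KB
BDP = 28400000 bits (3550000 bytes)


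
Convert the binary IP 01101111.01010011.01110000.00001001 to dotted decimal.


01101111 = 111
01010011 = 83
01110000 = 112
00001001 = 9
IP: 111.83.112.9


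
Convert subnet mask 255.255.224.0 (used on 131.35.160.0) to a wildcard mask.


Subnet mask: 255.255.224.0
Wildcard = 255.255.255.255 - subnet mask
255 - 255 = 0
255 - 255 = 0
255 - 224 = 31
255 - 0 = 255
Wildcard: 0.0.31.255


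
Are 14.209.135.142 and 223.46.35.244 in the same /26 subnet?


Mask: 255.255.255.192
14.209.135.142 AND mask = 14.209.135.128
223.46.35.244 AND mask = 223.46.35.192
No, different subnets (14.209.135.128 vs 223.46.35.192)


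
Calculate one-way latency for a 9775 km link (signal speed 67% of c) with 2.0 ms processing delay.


Speed = 0.67 * 3e5 km/s = 201000 km/s
Propagation delay = 9775 / 201000 = 0.0486 s = 48.6318 ms
Processing delay = 2.0 ms
Total one-way latency = 50.6318 ms


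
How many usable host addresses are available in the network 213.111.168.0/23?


Host bits = 32 - 23 = 9
Total addresses = 2^9 = 512
Usable = total - 2 (network and broadcast)
Usable hosts: 510


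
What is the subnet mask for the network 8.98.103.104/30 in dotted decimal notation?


/30 means 30 network bits, 2 host bits
Binary: 11111111111111111111111111111100
Mask: 255.255.255.252


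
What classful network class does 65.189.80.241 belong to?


First octet: 65
Binary: 01000001
0xxxxxxx -> Class A (1-126)
Class A, default mask 255.0.0.0 (/8)


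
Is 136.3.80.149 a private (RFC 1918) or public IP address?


RFC 1918 private ranges:
  10.0.0.0/8 (10.0.0.0 - 10.255.255.255)
  172.16.0.0/12 (172.16.0.0 - 172.31.255.255)
  192.168.0.0/16 (192.168.0.0 - 192.168.255.255)
Public (not in any RFC 1918 range)


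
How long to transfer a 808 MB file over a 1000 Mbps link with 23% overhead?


Effective throughput = 1000 * (1 - 23/100) = 770 Mbps
File size in Mb = 808 * 8 = 6464 Mb
Time = 6464 / 770
Time = 8.3948 seconds


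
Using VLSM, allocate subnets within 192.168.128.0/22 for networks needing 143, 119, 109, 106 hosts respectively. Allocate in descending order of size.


143 hosts -> /24 (254 usable): 192.168.128.0/24
119 hosts -> /25 (126 usable): 192.168.129.0/25
109 hosts -> /25 (126 usable): 192.168.129.128/25
106 hosts -> /25 (126 usable): 192.168.130.0/25
Allocation: 192.168.128.0/24 (143 hosts, 254 usable); 192.168.129.0/25 (119 hosts, 126 usable); 192.168.129.128/25 (109 hosts, 126 usable); 192.168.130.0/25 (106 hosts, 126 usable)


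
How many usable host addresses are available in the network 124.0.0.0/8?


Host bits = 32 - 8 = 24
Total addresses = 2^24 = 16777216
Usable = total - 2 (network and broadcast)
Usable hosts: 16777214


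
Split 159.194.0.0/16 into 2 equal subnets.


New prefix = 16 + 1 = 17
Each subnet has 32768 addresses
  159.194.0.0/17
  159.194.128.0/17
Subnets: 159.194.0.0/17, 159.194.128.0/17


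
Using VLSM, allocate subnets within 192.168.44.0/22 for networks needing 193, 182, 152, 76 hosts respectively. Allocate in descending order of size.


193 hosts -> /24 (254 usable): 192.168.44.0/24
182 hosts -> /24 (254 usable): 192.168.45.0/24
152 hosts -> /24 (254 usable): 192.168.46.0/24
76 hosts -> /25 (126 usable): 192.168.47.0/25
Allocation: 192.168.44.0/24 (193 hosts, 254 usable); 192.168.45.0/24 (182 hosts, 254 usable); 192.168.46.0/24 (152 hosts, 254 usable); 192.168.47.0/25 (76 hosts, 126 usable)


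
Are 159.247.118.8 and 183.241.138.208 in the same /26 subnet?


Mask: 255.255.255.192
159.247.118.8 AND mask = 159.247.118.0
183.241.138.208 AND mask = 183.241.138.192
No, different subnets (159.247.118.0 vs 183.241.138.192)


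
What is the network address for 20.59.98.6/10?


IP:   00010100.00111011.01100010.00000110
Mask: 11111111.11000000.00000000.00000000
AND operation:
Net:  00010100.00000000.00000000.00000000
Network: 20.0.0.0/10


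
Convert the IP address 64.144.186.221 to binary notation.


64 = 01000000
144 = 10010000
186 = 10111010
221 = 11011101
Binary: 01000000.10010000.10111010.11011101


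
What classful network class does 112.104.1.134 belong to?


First octet: 112
Binary: 01110000
0xxxxxxx -> Class A (1-126)
Class A, default mask 255.0.0.0 (/8)


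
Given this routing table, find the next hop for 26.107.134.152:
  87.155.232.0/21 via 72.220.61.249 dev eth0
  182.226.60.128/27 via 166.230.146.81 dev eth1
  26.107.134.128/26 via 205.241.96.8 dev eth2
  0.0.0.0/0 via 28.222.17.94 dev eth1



Longest prefix match for 26.107.134.152:
  /21 87.155.232.0: no
  /27 182.226.60.128: no
  /26 26.107.134.128: MATCH
  /0 0.0.0.0: MATCH
Selected: next-hop 205.241.96.8 via eth2 (matched /26)


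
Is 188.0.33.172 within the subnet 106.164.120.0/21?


Subnet network: 106.164.120.0
Test IP AND mask: 188.0.32.0
No, 188.0.33.172 is not in 106.164.120.0/21


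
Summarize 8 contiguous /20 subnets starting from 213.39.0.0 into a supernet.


Original prefix: /20
Number of subnets: 8 = 2^3
New prefix = 20 - 3 = 17
Supernet: 213.39.0.0/17


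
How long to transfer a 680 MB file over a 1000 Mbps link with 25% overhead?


Effective throughput = 1000 * (1 - 25/100) = 750 Mbps
File size in Mb = 680 * 8 = 5440 Mb
Time = 5440 / 750
Time = 7.2533 seconds


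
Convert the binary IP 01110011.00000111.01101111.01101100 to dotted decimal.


01110011 = 115
00000111 = 7
01101111 = 111
01101100 = 108
IP: 115.7.111.108


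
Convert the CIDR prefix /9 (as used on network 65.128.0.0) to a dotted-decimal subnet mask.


/9 means 9 network bits, 23 host bits
Binary: 11111111100000000000000000000000
Mask: 255.128.0.0


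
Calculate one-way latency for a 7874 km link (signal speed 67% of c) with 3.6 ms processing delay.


Speed = 0.67 * 3e5 km/s = 201000 km/s
Propagation delay = 7874 / 201000 = 0.0392 s = 39.1741 ms
Processing delay = 3.6 ms
Total one-way latency = 42.7741 ms


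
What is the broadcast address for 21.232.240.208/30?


Network: 21.232.240.208/30
Host bits = 2
Set all host bits to 1:
Broadcast: 21.232.240.211


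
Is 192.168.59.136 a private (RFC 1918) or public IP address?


RFC 1918 private ranges:
  10.0.0.0/8 (10.0.0.0 - 10.255.255.255)
  172.16.0.0/12 (172.16.0.0 - 172.31.255.255)
  192.168.0.0/16 (192.168.0.0 - 192.168.255.255)
Private (in 192.168.0.0/16)


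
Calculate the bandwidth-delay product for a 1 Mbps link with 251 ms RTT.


BDP = bandwidth * RTT
= 1 Mbps * 251 ms
= 1 * 1e6 * 251 / 1000 bits
= 251000 bits
= 31375 bytes
= 30.6396 KB
BDP = 251000 bits (31375 bytes)


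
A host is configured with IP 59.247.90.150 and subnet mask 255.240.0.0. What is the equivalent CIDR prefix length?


Binary: 11111111.11110000.00000000.00000000
Count leading 1s
Prefix: /12


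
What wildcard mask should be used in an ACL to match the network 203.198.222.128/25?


Subnet mask: 255.255.255.128
Wildcard = 255.255.255.255 - subnet mask
255 - 255 = 0
255 - 255 = 0
255 - 255 = 0
255 - 128 = 127
Wildcard: 0.0.0.127


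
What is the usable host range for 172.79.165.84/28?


Network: 172.79.165.80
Broadcast: 172.79.165.95
First usable = network + 1
Last usable = broadcast - 1
Range: 172.79.165.81 to 172.79.165.94


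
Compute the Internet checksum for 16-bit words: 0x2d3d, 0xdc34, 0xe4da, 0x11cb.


Sum all words (with carry folding):
+ 0x2d3d = 0x2d3d
+ 0xdc34 = 0x0972
+ 0xe4da = 0xee4c
+ 0x11cb = 0x0018
One's complement: ~0x0018
Checksum = 0xffe7


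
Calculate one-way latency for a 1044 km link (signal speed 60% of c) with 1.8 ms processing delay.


Speed = 0.6 * 3e5 km/s = 180000 km/s
Propagation delay = 1044 / 180000 = 0.0058 s = 5.8 ms
Processing delay = 1.8 ms
Total one-way latency = 7.6 ms


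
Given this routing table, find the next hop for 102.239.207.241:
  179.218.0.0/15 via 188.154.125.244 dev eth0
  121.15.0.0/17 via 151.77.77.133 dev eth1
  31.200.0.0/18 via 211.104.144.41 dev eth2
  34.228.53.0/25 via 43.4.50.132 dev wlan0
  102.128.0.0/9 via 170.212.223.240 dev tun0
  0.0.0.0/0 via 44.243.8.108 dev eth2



Longest prefix match for 102.239.207.241:
  /15 179.218.0.0: no
  /17 121.15.0.0: no
  /18 31.200.0.0: no
  /25 34.228.53.0: no
  /9 102.128.0.0: MATCH
  /0 0.0.0.0: MATCH
Selected: next-hop 170.212.223.240 via tun0 (matched /9)


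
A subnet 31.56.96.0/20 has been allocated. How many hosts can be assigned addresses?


Host bits = 32 - 20 = 12
Total addresses = 2^12 = 4096
Usable = total - 2 (network and broadcast)
Usable hosts: 4094


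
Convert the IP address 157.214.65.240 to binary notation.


157 = 10011101
214 = 11010110
65 = 01000001
240 = 11110000
Binary: 10011101.11010110.01000001.11110000


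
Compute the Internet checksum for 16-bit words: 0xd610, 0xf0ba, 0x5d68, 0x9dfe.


Sum all words (with carry folding):
+ 0xd610 = 0xd610
+ 0xf0ba = 0xc6cb
+ 0x5d68 = 0x2434
+ 0x9dfe = 0xc232
One's complement: ~0xc232
Checksum = 0x3dcd


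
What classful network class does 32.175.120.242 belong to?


First octet: 32
Binary: 00100000
0xxxxxxx -> Class A (1-126)
Class A, default mask 255.0.0.0 (/8)


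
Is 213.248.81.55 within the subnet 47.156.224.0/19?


Subnet network: 47.156.224.0
Test IP AND mask: 213.248.64.0
No, 213.248.81.55 is not in 47.156.224.0/19


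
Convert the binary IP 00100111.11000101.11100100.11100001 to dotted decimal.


00100111 = 39
11000101 = 197
11100100 = 228
11100001 = 225
IP: 39.197.228.225


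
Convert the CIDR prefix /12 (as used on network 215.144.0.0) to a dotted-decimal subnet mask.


/12 means 12 network bits, 20 host bits
Binary: 11111111111100000000000000000000
Mask: 255.240.0.0


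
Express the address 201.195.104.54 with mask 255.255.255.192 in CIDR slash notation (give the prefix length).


Binary: 11111111.11111111.11111111.11000000
Count leading 1s
Prefix: /26


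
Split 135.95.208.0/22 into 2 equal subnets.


New prefix = 22 + 1 = 23
Each subnet has 512 addresses
  135.95.208.0/23
  135.95.210.0/23
Subnets: 135.95.208.0/23, 135.95.210.0/23


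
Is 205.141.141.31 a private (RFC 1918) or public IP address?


RFC 1918 private ranges:
  10.0.0.0/8 (10.0.0.0 - 10.255.255.255)
  172.16.0.0/12 (172.16.0.0 - 172.31.255.255)
  192.168.0.0/16 (192.168.0.0 - 192.168.255.255)
Public (not in any RFC 1918 range)


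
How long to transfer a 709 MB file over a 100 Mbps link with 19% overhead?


Effective throughput = 100 * (1 - 19/100) = 81 Mbps
File size in Mb = 709 * 8 = 5672 Mb
Time = 5672 / 81
Time = 70.0247 seconds


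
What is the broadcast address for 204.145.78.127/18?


Network: 204.145.64.0/18
Host bits = 14
Set all host bits to 1:
Broadcast: 204.145.127.255


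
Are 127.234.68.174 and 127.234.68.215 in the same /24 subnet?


Mask: 255.255.255.0
127.234.68.174 AND mask = 127.234.68.0
127.234.68.215 AND mask = 127.234.68.0
Yes, same subnet (127.234.68.0)


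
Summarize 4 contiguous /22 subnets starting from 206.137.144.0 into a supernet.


Original prefix: /22
Number of subnets: 4 = 2^2
New prefix = 22 - 2 = 20
Supernet: 206.137.144.0/20


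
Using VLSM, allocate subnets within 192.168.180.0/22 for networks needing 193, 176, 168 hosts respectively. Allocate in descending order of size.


193 hosts -> /24 (254 usable): 192.168.180.0/24
176 hosts -> /24 (254 usable): 192.168.181.0/24
168 hosts -> /24 (254 usable): 192.168.182.0/24
Allocation: 192.168.180.0/24 (193 hosts, 254 usable); 192.168.181.0/24 (176 hosts, 254 usable); 192.168.182.0/24 (168 hosts, 254 usable)


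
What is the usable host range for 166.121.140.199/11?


Network: 166.96.0.0
Broadcast: 166.127.255.255
First usable = network + 1
Last usable = broadcast - 1
Range: 166.96.0.1 to 166.127.255.254


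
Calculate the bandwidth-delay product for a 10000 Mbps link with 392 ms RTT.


BDP = bandwidth * RTT
= 10000 Mbps * 392 ms
= 10000 * 1e6 * 392 / 1000 bits
= 3920000000 bits
= 490000000 bytes
= 478515.625 KB
BDP = 3920000000 bits (490000000 bytes)


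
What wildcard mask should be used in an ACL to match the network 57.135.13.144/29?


Subnet mask: 255.255.255.248
Wildcard = 255.255.255.255 - subnet mask
255 - 255 = 0
255 - 255 = 0
255 - 255 = 0
255 - 248 = 7
Wildcard: 0.0.0.7


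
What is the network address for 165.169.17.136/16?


IP:   10100101.10101001.00010001.10001000
Mask: 11111111.11111111.00000000.00000000
AND operation:
Net:  10100101.10101001.00000000.00000000
Network: 165.169.0.0/16


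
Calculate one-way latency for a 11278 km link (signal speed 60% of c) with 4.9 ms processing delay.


Speed = 0.6 * 3e5 km/s = 180000 km/s
Propagation delay = 11278 / 180000 = 0.0627 s = 62.6556 ms
Processing delay = 4.9 ms
Total one-way latency = 67.5556 ms


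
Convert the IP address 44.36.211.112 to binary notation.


44 = 00101100
36 = 00100100
211 = 11010011
112 = 01110000
Binary: 00101100.00100100.11010011.01110000


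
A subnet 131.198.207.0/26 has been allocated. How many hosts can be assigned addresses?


Host bits = 32 - 26 = 6
Total addresses = 2^6 = 64
Usable = total - 2 (network and broadcast)
Usable hosts: 62


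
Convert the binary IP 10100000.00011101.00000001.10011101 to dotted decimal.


10100000 = 160
00011101 = 29
00000001 = 1
10011101 = 157
IP: 160.29.1.157


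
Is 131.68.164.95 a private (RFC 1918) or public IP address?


RFC 1918 private ranges:
  10.0.0.0/8 (10.0.0.0 - 10.255.255.255)
  172.16.0.0/12 (172.16.0.0 - 172.31.255.255)
  192.168.0.0/16 (192.168.0.0 - 192.168.255.255)
Public (not in any RFC 1918 range)


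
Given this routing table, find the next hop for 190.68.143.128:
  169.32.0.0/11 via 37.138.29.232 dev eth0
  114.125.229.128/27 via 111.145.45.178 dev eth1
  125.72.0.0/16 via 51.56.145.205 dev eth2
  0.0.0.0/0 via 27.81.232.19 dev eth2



Longest prefix match for 190.68.143.128:
  /11 169.32.0.0: no
  /27 114.125.229.128: no
  /16 125.72.0.0: no
  /0 0.0.0.0: MATCH
Selected: next-hop 27.81.232.19 via eth2 (matched /0)


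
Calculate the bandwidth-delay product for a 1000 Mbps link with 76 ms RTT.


BDP = bandwidth * RTT
= 1000 Mbps * 76 ms
= 1000 * 1e6 * 76 / 1000 bits
= 76000000 bits
= 9500000 bytes
= 9277.3438 KB
BDP = 76000000 bits (9500000 bytes)


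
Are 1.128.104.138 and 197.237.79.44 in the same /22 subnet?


Mask: 255.255.252.0
1.128.104.138 AND mask = 1.128.104.0
197.237.79.44 AND mask = 197.237.76.0
No, different subnets (1.128.104.0 vs 197.237.76.0)


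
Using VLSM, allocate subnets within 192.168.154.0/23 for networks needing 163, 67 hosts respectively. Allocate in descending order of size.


163 hosts -> /24 (254 usable): 192.168.154.0/24
67 hosts -> /25 (126 usable): 192.168.155.0/25
Allocation: 192.168.154.0/24 (163 hosts, 254 usable); 192.168.155.0/25 (67 hosts, 126 usable)


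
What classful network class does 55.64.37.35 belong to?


First octet: 55
Binary: 00110111
0xxxxxxx -> Class A (1-126)
Class A, default mask 255.0.0.0 (/8)


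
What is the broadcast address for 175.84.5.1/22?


Network: 175.84.4.0/22
Host bits = 10
Set all host bits to 1:
Broadcast: 175.84.7.255


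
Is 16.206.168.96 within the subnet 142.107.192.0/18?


Subnet network: 142.107.192.0
Test IP AND mask: 16.206.128.0
No, 16.206.168.96 is not in 142.107.192.0/18


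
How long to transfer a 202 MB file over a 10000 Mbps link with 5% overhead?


Effective throughput = 10000 * (1 - 5/100) = 9500 Mbps
File size in Mb = 202 * 8 = 1616 Mb
Time = 1616 / 9500
Time = 0.1701 seconds


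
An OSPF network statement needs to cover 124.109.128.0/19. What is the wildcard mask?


Subnet mask: 255.255.224.0
Wildcard = 255.255.255.255 - subnet mask
255 - 255 = 0
255 - 255 = 0
255 - 224 = 31
255 - 0 = 255
Wildcard: 0.0.31.255


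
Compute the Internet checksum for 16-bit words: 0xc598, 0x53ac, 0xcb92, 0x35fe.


Sum all words (with carry folding):
+ 0xc598 = 0xc598
+ 0x53ac = 0x1945
+ 0xcb92 = 0xe4d7
+ 0x35fe = 0x1ad6
One's complement: ~0x1ad6
Checksum = 0xe529


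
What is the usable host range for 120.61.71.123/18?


Network: 120.61.64.0
Broadcast: 120.61.127.255
First usable = network + 1
Last usable = broadcast - 1
Range: 120.61.64.1 to 120.61.127.254


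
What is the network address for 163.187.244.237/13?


IP:   10100011.10111011.11110100.11101101
Mask: 11111111.11111000.00000000.00000000
AND operation:
Net:  10100011.10111000.00000000.00000000
Network: 163.184.0.0/13


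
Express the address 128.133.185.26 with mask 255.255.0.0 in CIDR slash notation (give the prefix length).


Binary: 11111111.11111111.00000000.00000000
Count leading 1s
Prefix: /16


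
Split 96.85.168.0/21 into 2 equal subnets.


New prefix = 21 + 1 = 22
Each subnet has 1024 addresses
  96.85.168.0/22
  96.85.172.0/22
Subnets: 96.85.168.0/22, 96.85.172.0/22


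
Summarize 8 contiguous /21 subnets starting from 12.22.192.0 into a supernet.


Original prefix: /21
Number of subnets: 8 = 2^3
New prefix = 21 - 3 = 18
Supernet: 12.22.192.0/18


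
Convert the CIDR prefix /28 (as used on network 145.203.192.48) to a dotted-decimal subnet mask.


/28 means 28 network bits, 4 host bits
Binary: 11111111111111111111111111110000
Mask: 255.255.255.240


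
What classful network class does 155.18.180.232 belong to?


First octet: 155
Binary: 10011011
10xxxxxx -> Class B (128-191)
Class B, default mask 255.255.0.0 (/16)


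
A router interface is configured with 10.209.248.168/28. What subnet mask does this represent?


/28 means 28 network bits, 4 host bits
Binary: 11111111111111111111111111110000
Mask: 255.255.255.240


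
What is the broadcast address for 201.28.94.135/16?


Network: 201.28.0.0/16
Host bits = 16
Set all host bits to 1:
Broadcast: 201.28.255.255
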